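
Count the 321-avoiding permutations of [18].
C_18 = 477638700

These 321-avoiding permutations are counted by the Catalan number C_n = (1/(n + 1)) · C(2n, n). For n = 18: C_18 = (1/19) · C(36, 18) = 9075135300/19 = 477638700.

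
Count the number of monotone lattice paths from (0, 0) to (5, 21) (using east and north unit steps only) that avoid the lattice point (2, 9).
Number of paths = 40755

Total paths from (0, 0) to (5, 21): C(26, 5) = 65780. Paths through (2, 9): (paths (0, 0) → (2, 9)) × (paths (2, 9) → (5, 21)) = C(11, 2) · C(15, 3) = 55 · 455 = 25025. Avoidance count = 65780 − 25025 = 40755.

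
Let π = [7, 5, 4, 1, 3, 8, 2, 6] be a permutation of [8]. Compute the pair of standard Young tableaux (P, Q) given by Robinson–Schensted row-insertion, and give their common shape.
P = [1, 2, 6] / [3, 8] / [4] / [5] / [7];  Q = [1, 5, 6] / [2, 8] / [3] / [4] / [7];  common shape = (3, 2, 1, 1, 1)

Row-insert the values π_1, π_2, … into P one at a time, bumping the leftmost entry strictly greater than the inserted value down to the next row. The recording tableau Q records, in position (i, j), the step at which that cell was added to P.
  Insert 7 (step 1): P = [7];  Q = [1]
  Insert 5 (step 2): P = [5] / [7];  Q = [1] / [2]
  Insert 4 (step 3): P = [4] / [5] / [7];  Q = [1] / [2] / [3]
  Insert 1 (step 4): P = [1] / [4] / [5] / [7];  Q = [1] / [2] / [3] / [4]
  Insert 3 (step 5): P = [1, 3] / [4] / [5] / [7];  Q = [1, 5] / [2] / [3] / [4]
  Insert 8 (step 6): P = [1, 3, 8] / [4] / [5] / [7];  Q = [1, 5, 6] / [2] / [3] / [4]
  Insert 2 (step 7): P = [1, 2, 8] / [3] / [4] / [5] / [7];  Q = [1, 5, 6] / [2] / [3] / [4] / [7]
  Insert 6 (step 8): P = [1, 2, 6] / [3, 8] / [4] / [5] / [7];  Q = [1, 5, 6] / [2, 8] / [3] / [4] / [7]
Final shape: (3, 2, 1, 1, 1).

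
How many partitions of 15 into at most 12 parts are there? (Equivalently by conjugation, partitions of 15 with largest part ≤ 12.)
p(15, parts ≤ 12) = 172

Partitions of 15 with all parts ≤ 12: 12+3, 12+2+1, 12+1+1+1, 11+4, 11+3+1, 11+2+2, 11+2+1+1, 11+1+1+1+1, 10+5, 10+4+1, 10+3+2, 10+3+1+1, 10+2+2+1, 10+2+1+1+1, 10+1+1+1+1+1, 9+6, 9+5+1, 9+4+2, 9+4+1+1, 9+3+3, 9+3+2+1, 9+3+1+1+1, 9+2+2+2, 9+2+2+1+1, 9+2+1+1+1+1, 9+1+1+1+1+1+1, 8+7, 8+6+1, 8+5+2, 8+5+1+1, … (172 total). Count = 172.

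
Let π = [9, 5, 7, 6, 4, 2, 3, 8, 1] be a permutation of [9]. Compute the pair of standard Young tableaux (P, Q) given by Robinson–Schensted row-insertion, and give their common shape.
P = [1, 3, 8] / [2, 6] / [4] / [5] / [7] / [9];  Q = [1, 3, 8] / [2, 7] / [4] / [5] / [6] / [9];  common shape = (3, 2, 1, 1, 1, 1)

Row-insert the values π_1, π_2, … into P one at a time, bumping the leftmost entry strictly greater than the inserted value down to the next row. The recording tableau Q records, in position (i, j), the step at which that cell was added to P.
  Insert 9 (step 1): P = [9];  Q = [1]
  Insert 5 (step 2): P = [5] / [9];  Q = [1] / [2]
  Insert 7 (step 3): P = [5, 7] / [9];  Q = [1, 3] / [2]
  Insert 6 (step 4): P = [5, 6] / [7] / [9];  Q = [1, 3] / [2] / [4]
  Insert 4 (step 5): P = [4, 6] / [5] / [7] / [9];  Q = [1, 3] / [2] / [4] / [5]
  Insert 2 (step 6): P = [2, 6] / [4] / [5] / [7] / [9];  Q = [1, 3] / [2] / [4] / [5] / [6]
  Insert 3 (step 7): P = [2, 3] / [4, 6] / [5] / [7] / [9];  Q = [1, 3] / [2, 7] / [4] / [5] / [6]
  Insert 8 (step 8): P = [2, 3, 8] / [4, 6] / [5] / [7] / [9];  Q = [1, 3, 8] / [2, 7] / [4] / [5] / [6]
  Insert 1 (step 9): P = [1, 3, 8] / [2, 6] / [4] / [5] / [7] / [9];  Q = [1, 3, 8] / [2, 7] / [4] / [5] / [6] / [9]
Final shape: (3, 2, 1, 1, 1, 1).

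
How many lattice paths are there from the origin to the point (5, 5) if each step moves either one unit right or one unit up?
Number of paths = 252

A monotone lattice path from (0, 0) to (5, 5) consists of 5 east steps and 5 north steps in some order, so it is determined by which 5 of the 10 steps are east. The count is C(10, 5) = 252.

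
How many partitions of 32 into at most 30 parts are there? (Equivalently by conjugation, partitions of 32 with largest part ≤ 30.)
p(32, parts ≤ 30) = 8347

Use the recurrence p(n, m) = p(n, m−1) + p(n−m, m): either the largest part is < m (count p(n, m−1)) or the largest part is exactly m (remove one copy of m, count p(n−m, m)). With p(0, ·) = 1 this gives p(32, parts ≤ 30) = 8347. (By conjugating Young diagrams, this also counts partitions of 32 into at most 30 parts.)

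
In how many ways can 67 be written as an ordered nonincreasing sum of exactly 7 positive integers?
p(67, 7 parts) = 43819

Partitions of n into exactly k parts are in bijection with partitions of n − k into at most k parts (subtract 1 from each part). So p(67, exactly 7) = p(60, parts ≤ 7). Computing via the recurrence p(m, j) = p(m, j−1) + p(m−j, j) gives 43819.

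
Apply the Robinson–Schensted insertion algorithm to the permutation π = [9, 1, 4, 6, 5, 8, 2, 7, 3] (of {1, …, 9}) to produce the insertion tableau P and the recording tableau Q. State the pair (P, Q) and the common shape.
P = [1, 2, 3, 7] / [4, 5] / [6, 8] / [9];  Q = [1, 3, 4, 6] / [2, 8] / [5, 9] / [7];  common shape = (4, 2, 2, 1)

Row-insert the values π_1, π_2, … into P one at a time, bumping the leftmost entry strictly greater than the inserted value down to the next row. The recording tableau Q records, in position (i, j), the step at which that cell was added to P.
  Insert 9 (step 1): P = [9];  Q = [1]
  Insert 1 (step 2): P = [1] / [9];  Q = [1] / [2]
  Insert 4 (step 3): P = [1, 4] / [9];  Q = [1, 3] / [2]
  Insert 6 (step 4): P = [1, 4, 6] / [9];  Q = [1, 3, 4] / [2]
  Insert 5 (step 5): P = [1, 4, 5] / [6] / [9];  Q = [1, 3, 4] / [2] / [5]
  Insert 8 (step 6): P = [1, 4, 5, 8] / [6] / [9];  Q = [1, 3, 4, 6] / [2] / [5]
  Insert 2 (step 7): P = [1, 2, 5, 8] / [4] / [6] / [9];  Q = [1, 3, 4, 6] / [2] / [5] / [7]
  Insert 7 (step 8): P = [1, 2, 5, 7] / [4, 8] / [6] / [9];  Q = [1, 3, 4, 6] / [2, 8] / [5] / [7]
  Insert 3 (step 9): P = [1, 2, 3, 7] / [4, 5] / [6, 8] / [9];  Q = [1, 3, 4, 6] / [2, 8] / [5, 9] / [7]
Final shape: (4, 2, 2, 1).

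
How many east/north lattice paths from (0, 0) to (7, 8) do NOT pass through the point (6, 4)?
Number of paths = 5385

Total paths from (0, 0) to (7, 8): C(15, 7) = 6435. Paths through (6, 4): (paths (0, 0) → (6, 4)) × (paths (6, 4) → (7, 8)) = C(10, 6) · C(5, 1) = 210 · 5 = 1050. Avoidance count = 6435 − 1050 = 5385.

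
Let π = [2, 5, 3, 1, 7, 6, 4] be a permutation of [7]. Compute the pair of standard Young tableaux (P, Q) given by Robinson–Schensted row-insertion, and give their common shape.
P = [1, 3, 4] / [2, 6] / [5, 7];  Q = [1, 2, 5] / [3, 6] / [4, 7];  common shape = (3, 2, 2)

Row-insert the values π_1, π_2, … into P one at a time, bumping the leftmost entry strictly greater than the inserted value down to the next row. The recording tableau Q records, in position (i, j), the step at which that cell was added to P.
  Insert 2 (step 1): P = [2];  Q = [1]
  Insert 5 (step 2): P = [2, 5];  Q = [1, 2]
  Insert 3 (step 3): P = [2, 3] / [5];  Q = [1, 2] / [3]
  Insert 1 (step 4): P = [1, 3] / [2] / [5];  Q = [1, 2] / [3] / [4]
  Insert 7 (step 5): P = [1, 3, 7] / [2] / [5];  Q = [1, 2, 5] / [3] / [4]
  Insert 6 (step 6): P = [1, 3, 6] / [2, 7] / [5];  Q = [1, 2, 5] / [3, 6] / [4]
  Insert 4 (step 7): P = [1, 3, 4] / [2, 6] / [5, 7];  Q = [1, 2, 5] / [3, 6] / [4, 7]
Final shape: (3, 2, 2).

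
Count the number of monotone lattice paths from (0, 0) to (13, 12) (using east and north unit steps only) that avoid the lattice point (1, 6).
Number of paths = 5070352

Total paths from (0, 0) to (13, 12): C(25, 13) = 5200300. Paths through (1, 6): (paths (0, 0) → (1, 6)) × (paths (1, 6) → (13, 12)) = C(7, 1) · C(18, 12) = 7 · 18564 = 129948. Avoidance count = 5200300 − 129948 = 5070352.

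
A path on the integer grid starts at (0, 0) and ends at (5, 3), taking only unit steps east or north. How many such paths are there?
Number of paths = 56

A monotone lattice path from (0, 0) to (5, 3) consists of 5 east steps and 3 north steps in some order, so it is determined by which 5 of the 8 steps are east. The count is C(8, 5) = 56.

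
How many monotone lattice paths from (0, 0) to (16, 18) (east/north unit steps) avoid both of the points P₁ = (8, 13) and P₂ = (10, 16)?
Number of paths = 1850318420

Inclusion–exclusion. Total paths: C(34, 16) = 2203961430. Through P₁: C(21, 8)·C(13, 8) = 261891630. Through P₂: C(26, 10)·C(8, 6) = 148728580. Since P₁ is strictly southwest of P₂, a monotone path through both must visit P₁ then P₂; paths through both = C(21, 8)·C(5, 2)·C(8, 6) = 56977200. Avoid both = 2203961430 − 261891630 − 148728580 + 56977200 = 1850318420.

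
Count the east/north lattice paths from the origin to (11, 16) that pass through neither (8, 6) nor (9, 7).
Number of paths = 11880167

Inclusion–exclusion. Total paths: C(27, 11) = 13037895. Through P₁: C(14, 8)·C(13, 3) = 858858. Through P₂: C(16, 9)·C(11, 2) = 629200. Since P₁ is strictly southwest of P₂, a monotone path through both must visit P₁ then P₂; paths through both = C(14, 8)·C(2, 1)·C(11, 2) = 330330. Avoid both = 13037895 − 858858 − 629200 + 330330 = 11880167.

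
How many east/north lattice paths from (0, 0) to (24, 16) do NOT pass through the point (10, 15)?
Number of paths = 62803070250

Total paths from (0, 0) to (24, 16): C(40, 24) = 62852101650. Paths through (10, 15): (paths (0, 0) → (10, 15)) × (paths (10, 15) → (24, 16)) = C(25, 10) · C(15, 14) = 3268760 · 15 = 49031400. Avoidance count = 62852101650 − 49031400 = 62803070250.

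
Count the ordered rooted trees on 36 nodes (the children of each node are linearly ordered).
C_35 = 3116285494907301262

These ordered rooted trees are counted by the Catalan number C_n = (1/(n + 1)) · C(2n, n). For n = 35: C_35 = (1/36) · C(70, 35) = 112186277816662845432/36 = 3116285494907301262.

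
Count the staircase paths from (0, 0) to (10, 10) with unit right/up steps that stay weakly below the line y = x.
C_10 = 16796

These NE paths below the diagonal are counted by the Catalan number C_n = (1/(n + 1)) · C(2n, n). For n = 10: C_10 = (1/11) · C(20, 10) = 184756/11 = 16796.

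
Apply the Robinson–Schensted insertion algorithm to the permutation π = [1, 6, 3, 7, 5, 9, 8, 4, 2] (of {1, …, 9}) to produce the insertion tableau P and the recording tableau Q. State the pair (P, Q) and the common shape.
P = [1, 2, 4, 8] / [3, 7, 9] / [5] / [6];  Q = [1, 2, 4, 6] / [3, 5, 7] / [8] / [9];  common shape = (4, 3, 1, 1)

Row-insert the values π_1, π_2, … into P one at a time, bumping the leftmost entry strictly greater than the inserted value down to the next row. The recording tableau Q records, in position (i, j), the step at which that cell was added to P.
  Insert 1 (step 1): P = [1];  Q = [1]
  Insert 6 (step 2): P = [1, 6];  Q = [1, 2]
  Insert 3 (step 3): P = [1, 3] / [6];  Q = [1, 2] / [3]
  Insert 7 (step 4): P = [1, 3, 7] / [6];  Q = [1, 2, 4] / [3]
  Insert 5 (step 5): P = [1, 3, 5] / [6, 7];  Q = [1, 2, 4] / [3, 5]
  Insert 9 (step 6): P = [1, 3, 5, 9] / [6, 7];  Q = [1, 2, 4, 6] / [3, 5]
  Insert 8 (step 7): P = [1, 3, 5, 8] / [6, 7, 9];  Q = [1, 2, 4, 6] / [3, 5, 7]
  Insert 4 (step 8): P = [1, 3, 4, 8] / [5, 7, 9] / [6];  Q = [1, 2, 4, 6] / [3, 5, 7] / [8]
  Insert 2 (step 9): P = [1, 2, 4, 8] / [3, 7, 9] / [5] / [6];  Q = [1, 2, 4, 6] / [3, 5, 7] / [8] / [9]
Final shape: (4, 3, 1, 1).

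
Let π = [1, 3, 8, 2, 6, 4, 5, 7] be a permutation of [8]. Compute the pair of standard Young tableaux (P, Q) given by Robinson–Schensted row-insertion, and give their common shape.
P = [1, 2, 4, 5, 7] / [3, 6] / [8];  Q = [1, 2, 3, 7, 8] / [4, 5] / [6];  common shape = (5, 2, 1)

Row-insert the values π_1, π_2, … into P one at a time, bumping the leftmost entry strictly greater than the inserted value down to the next row. The recording tableau Q records, in position (i, j), the step at which that cell was added to P.
  Insert 1 (step 1): P = [1];  Q = [1]
  Insert 3 (step 2): P = [1, 3];  Q = [1, 2]
  Insert 8 (step 3): P = [1, 3, 8];  Q = [1, 2, 3]
  Insert 2 (step 4): P = [1, 2, 8] / [3];  Q = [1, 2, 3] / [4]
  Insert 6 (step 5): P = [1, 2, 6] / [3, 8];  Q = [1, 2, 3] / [4, 5]
  Insert 4 (step 6): P = [1, 2, 4] / [3, 6] / [8];  Q = [1, 2, 3] / [4, 5] / [6]
  Insert 5 (step 7): P = [1, 2, 4, 5] / [3, 6] / [8];  Q = [1, 2, 3, 7] / [4, 5] / [6]
  Insert 7 (step 8): P = [1, 2, 4, 5, 7] / [3, 6] / [8];  Q = [1, 2, 3, 7, 8] / [4, 5] / [6]
Final shape: (5, 2, 1).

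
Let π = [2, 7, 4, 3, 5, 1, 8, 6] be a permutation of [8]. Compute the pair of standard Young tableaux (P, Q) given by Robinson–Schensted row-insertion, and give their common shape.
P = [1, 3, 5, 6] / [2, 8] / [4] / [7];  Q = [1, 2, 5, 7] / [3, 8] / [4] / [6];  common shape = (4, 2, 1, 1)

Row-insert the values π_1, π_2, … into P one at a time, bumping the leftmost entry strictly greater than the inserted value down to the next row. The recording tableau Q records, in position (i, j), the step at which that cell was added to P.
  Insert 2 (step 1): P = [2];  Q = [1]
  Insert 7 (step 2): P = [2, 7];  Q = [1, 2]
  Insert 4 (step 3): P = [2, 4] / [7];  Q = [1, 2] / [3]
  Insert 3 (step 4): P = [2, 3] / [4] / [7];  Q = [1, 2] / [3] / [4]
  Insert 5 (step 5): P = [2, 3, 5] / [4] / [7];  Q = [1, 2, 5] / [3] / [4]
  Insert 1 (step 6): P = [1, 3, 5] / [2] / [4] / [7];  Q = [1, 2, 5] / [3] / [4] / [6]
  Insert 8 (step 7): P = [1, 3, 5, 8] / [2] / [4] / [7];  Q = [1, 2, 5, 7] / [3] / [4] / [6]
  Insert 6 (step 8): P = [1, 3, 5, 6] / [2, 8] / [4] / [7];  Q = [1, 2, 5, 7] / [3, 8] / [4] / [6]
Final shape: (4, 2, 1, 1).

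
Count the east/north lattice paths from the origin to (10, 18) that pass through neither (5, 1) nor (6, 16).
Number of paths = 11847351

Inclusion–exclusion. Total paths: C(28, 10) = 13123110. Through P₁: C(6, 5)·C(22, 5) = 158004. Through P₂: C(22, 6)·C(6, 4) = 1119195. Since P₁ is strictly southwest of P₂, a monotone path through both must visit P₁ then P₂; paths through both = C(6, 5)·C(16, 1)·C(6, 4) = 1440. Avoid both = 13123110 − 158004 − 1119195 + 1440 = 11847351.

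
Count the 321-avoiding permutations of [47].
C_47 = 33868773757191046886429490

These 321-avoiding permutations are counted by the Catalan number C_n = (1/(n + 1)) · C(2n, n). For n = 47: C_47 = (1/48) · C(94, 47) = 1625701140345170250548615520/48 = 33868773757191046886429490.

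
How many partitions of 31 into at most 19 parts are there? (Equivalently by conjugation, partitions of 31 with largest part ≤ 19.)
p(31, parts ≤ 19) = 6647

Use the recurrence p(n, m) = p(n, m−1) + p(n−m, m): either the largest part is < m (count p(n, m−1)) or the largest part is exactly m (remove one copy of m, count p(n−m, m)). With p(0, ·) = 1 this gives p(31, parts ≤ 19) = 6647. (By conjugating Young diagrams, this also counts partitions of 31 into at most 19 parts.)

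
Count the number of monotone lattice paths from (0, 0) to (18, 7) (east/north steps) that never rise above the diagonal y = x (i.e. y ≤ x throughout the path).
Number of paths = 303600

By the reflection principle (André's argument), the number of monotone paths to (18, 7) with n ≤ m that never go above y = x is C(25, 18) − C(25, 19) = 480700 − 177100 = 303600.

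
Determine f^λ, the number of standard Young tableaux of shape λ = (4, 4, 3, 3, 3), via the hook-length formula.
# SYT of shape (4, 4, 3, 3, 3) = 291720

Hook-length formula: f^λ = n! / Π hook(c), product over all cells c of the Young diagram. For λ = (4, 4, 3, 3, 3), n = 17 boxes. Hook lengths by row (left-to-right, top-to-bottom): [8, 7, 6, 2]; [7, 6, 5, 1]; [5, 4, 3]; [4, 3, 2]; [3, 2, 1]. Product of hooks = 1219276800. So f^λ = 17! / 1219276800 = 355687428096000 / 1219276800 = 291720.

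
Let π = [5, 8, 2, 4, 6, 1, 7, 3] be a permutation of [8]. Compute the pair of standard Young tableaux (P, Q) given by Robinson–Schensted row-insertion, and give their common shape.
P = [1, 3, 6, 7] / [2, 4] / [5, 8];  Q = [1, 2, 5, 7] / [3, 4] / [6, 8];  common shape = (4, 2, 2)

Row-insert the values π_1, π_2, … into P one at a time, bumping the leftmost entry strictly greater than the inserted value down to the next row. The recording tableau Q records, in position (i, j), the step at which that cell was added to P.
  Insert 5 (step 1): P = [5];  Q = [1]
  Insert 8 (step 2): P = [5, 8];  Q = [1, 2]
  Insert 2 (step 3): P = [2, 8] / [5];  Q = [1, 2] / [3]
  Insert 4 (step 4): P = [2, 4] / [5, 8];  Q = [1, 2] / [3, 4]
  Insert 6 (step 5): P = [2, 4, 6] / [5, 8];  Q = [1, 2, 5] / [3, 4]
  Insert 1 (step 6): P = [1, 4, 6] / [2, 8] / [5];  Q = [1, 2, 5] / [3, 4] / [6]
  Insert 7 (step 7): P = [1, 4, 6, 7] / [2, 8] / [5];  Q = [1, 2, 5, 7] / [3, 4] / [6]
  Insert 3 (step 8): P = [1, 3, 6, 7] / [2, 4] / [5, 8];  Q = [1, 2, 5, 7] / [3, 4] / [6, 8]
Final shape: (4, 2, 2).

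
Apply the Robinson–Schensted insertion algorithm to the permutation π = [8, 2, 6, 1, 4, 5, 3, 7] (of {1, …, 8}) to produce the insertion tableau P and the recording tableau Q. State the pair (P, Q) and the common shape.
P = [1, 3, 5, 7] / [2, 4] / [6] / [8];  Q = [1, 3, 6, 8] / [2, 5] / [4] / [7];  common shape = (4, 2, 1, 1)

Row-insert the values π_1, π_2, … into P one at a time, bumping the leftmost entry strictly greater than the inserted value down to the next row. The recording tableau Q records, in position (i, j), the step at which that cell was added to P.
  Insert 8 (step 1): P = [8];  Q = [1]
  Insert 2 (step 2): P = [2] / [8];  Q = [1] / [2]
  Insert 6 (step 3): P = [2, 6] / [8];  Q = [1, 3] / [2]
  Insert 1 (step 4): P = [1, 6] / [2] / [8];  Q = [1, 3] / [2] / [4]
  Insert 4 (step 5): P = [1, 4] / [2, 6] / [8];  Q = [1, 3] / [2, 5] / [4]
  Insert 5 (step 6): P = [1, 4, 5] / [2, 6] / [8];  Q = [1, 3, 6] / [2, 5] / [4]
  Insert 3 (step 7): P = [1, 3, 5] / [2, 4] / [6] / [8];  Q = [1, 3, 6] / [2, 5] / [4] / [7]
  Insert 7 (step 8): P = [1, 3, 5, 7] / [2, 4] / [6] / [8];  Q = [1, 3, 6, 8] / [2, 5] / [4] / [7]
Final shape: (4, 2, 1, 1).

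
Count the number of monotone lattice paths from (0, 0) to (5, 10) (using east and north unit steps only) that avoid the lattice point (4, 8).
Number of paths = 1518

Total paths from (0, 0) to (5, 10): C(15, 5) = 3003. Paths through (4, 8): (paths (0, 0) → (4, 8)) × (paths (4, 8) → (5, 10)) = C(12, 4) · C(3, 1) = 495 · 3 = 1485. Avoidance count = 3003 − 1485 = 1518.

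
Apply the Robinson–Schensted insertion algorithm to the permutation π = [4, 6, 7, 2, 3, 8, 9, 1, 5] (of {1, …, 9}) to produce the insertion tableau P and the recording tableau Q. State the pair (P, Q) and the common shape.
P = [1, 3, 5, 8, 9] / [2, 6, 7] / [4];  Q = [1, 2, 3, 6, 7] / [4, 5, 9] / [8];  common shape = (5, 3, 1)

Row-insert the values π_1, π_2, … into P one at a time, bumping the leftmost entry strictly greater than the inserted value down to the next row. The recording tableau Q records, in position (i, j), the step at which that cell was added to P.
  Insert 4 (step 1): P = [4];  Q = [1]
  Insert 6 (step 2): P = [4, 6];  Q = [1, 2]
  Insert 7 (step 3): P = [4, 6, 7];  Q = [1, 2, 3]
  Insert 2 (step 4): P = [2, 6, 7] / [4];  Q = [1, 2, 3] / [4]
  Insert 3 (step 5): P = [2, 3, 7] / [4, 6];  Q = [1, 2, 3] / [4, 5]
  Insert 8 (step 6): P = [2, 3, 7, 8] / [4, 6];  Q = [1, 2, 3, 6] / [4, 5]
  Insert 9 (step 7): P = [2, 3, 7, 8, 9] / [4, 6];  Q = [1, 2, 3, 6, 7] / [4, 5]
  Insert 1 (step 8): P = [1, 3, 7, 8, 9] / [2, 6] / [4];  Q = [1, 2, 3, 6, 7] / [4, 5] / [8]
  Insert 5 (step 9): P = [1, 3, 5, 8, 9] / [2, 6, 7] / [4];  Q = [1, 2, 3, 6, 7] / [4, 5, 9] / [8]
Final shape: (5, 3, 1).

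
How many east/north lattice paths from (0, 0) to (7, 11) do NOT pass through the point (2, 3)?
Number of paths = 18954

Total paths from (0, 0) to (7, 11): C(18, 7) = 31824. Paths through (2, 3): (paths (0, 0) → (2, 3)) × (paths (2, 3) → (7, 11)) = C(5, 2) · C(13, 5) = 10 · 1287 = 12870. Avoidance count = 31824 − 12870 = 18954.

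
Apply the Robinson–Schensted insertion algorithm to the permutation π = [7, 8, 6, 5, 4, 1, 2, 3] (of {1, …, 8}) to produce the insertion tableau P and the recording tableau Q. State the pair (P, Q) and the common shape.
P = [1, 2, 3] / [4, 8] / [5] / [6] / [7];  Q = [1, 2, 8] / [3, 7] / [4] / [5] / [6];  common shape = (3, 2, 1, 1, 1)

Row-insert the values π_1, π_2, … into P one at a time, bumping the leftmost entry strictly greater than the inserted value down to the next row. The recording tableau Q records, in position (i, j), the step at which that cell was added to P.
  Insert 7 (step 1): P = [7];  Q = [1]
  Insert 8 (step 2): P = [7, 8];  Q = [1, 2]
  Insert 6 (step 3): P = [6, 8] / [7];  Q = [1, 2] / [3]
  Insert 5 (step 4): P = [5, 8] / [6] / [7];  Q = [1, 2] / [3] / [4]
  Insert 4 (step 5): P = [4, 8] / [5] / [6] / [7];  Q = [1, 2] / [3] / [4] / [5]
  Insert 1 (step 6): P = [1, 8] / [4] / [5] / [6] / [7];  Q = [1, 2] / [3] / [4] / [5] / [6]
  Insert 2 (step 7): P = [1, 2] / [4, 8] / [5] / [6] / [7];  Q = [1, 2] / [3, 7] / [4] / [5] / [6]
  Insert 3 (step 8): P = [1, 2, 3] / [4, 8] / [5] / [6] / [7];  Q = [1, 2, 8] / [3, 7] / [4] / [5] / [6]
Final shape: (3, 2, 1, 1, 1).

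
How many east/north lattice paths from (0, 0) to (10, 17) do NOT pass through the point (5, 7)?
Number of paths = 6057909

Total paths from (0, 0) to (10, 17): C(27, 10) = 8436285. Paths through (5, 7): (paths (0, 0) → (5, 7)) × (paths (5, 7) → (10, 17)) = C(12, 5) · C(15, 5) = 792 · 3003 = 2378376. Avoidance count = 8436285 − 2378376 = 6057909.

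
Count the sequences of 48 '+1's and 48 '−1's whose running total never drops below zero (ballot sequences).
C_48 = 131327898242169365477991900

These ballot sequences are counted by the Catalan number C_n = (1/(n + 1)) · C(2n, n). For n = 48: C_48 = (1/49) · C(96, 48) = 6435067013866298908421603100/49 = 131327898242169365477991900.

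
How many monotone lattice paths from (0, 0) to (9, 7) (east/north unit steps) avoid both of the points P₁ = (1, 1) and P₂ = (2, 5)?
Number of paths = 5038

Inclusion–exclusion. Total paths: C(16, 9) = 11440. Through P₁: C(2, 1)·C(14, 8) = 6006. Through P₂: C(7, 2)·C(9, 7) = 756. Since P₁ is strictly southwest of P₂, a monotone path through both must visit P₁ then P₂; paths through both = C(2, 1)·C(5, 1)·C(9, 7) = 360. Avoid both = 11440 − 6006 − 756 + 360 = 5038.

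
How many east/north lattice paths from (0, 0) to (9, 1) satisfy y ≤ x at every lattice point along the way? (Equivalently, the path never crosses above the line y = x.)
Number of paths = 9

By the reflection principle (André's argument), the number of monotone paths to (9, 1) with n ≤ m that never go above y = x is C(10, 9) − C(10, 10) = 10 − 1 = 9.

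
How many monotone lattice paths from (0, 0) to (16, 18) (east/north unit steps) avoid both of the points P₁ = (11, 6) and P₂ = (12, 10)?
Number of paths = 1837919572

Inclusion–exclusion. Total paths: C(34, 16) = 2203961430. Through P₁: C(17, 11)·C(17, 5) = 76582688. Through P₂: C(22, 12)·C(12, 4) = 320089770. Since P₁ is strictly southwest of P₂, a monotone path through both must visit P₁ then P₂; paths through both = C(17, 11)·C(5, 1)·C(12, 4) = 30630600. Avoid both = 2203961430 − 76582688 − 320089770 + 30630600 = 1837919572.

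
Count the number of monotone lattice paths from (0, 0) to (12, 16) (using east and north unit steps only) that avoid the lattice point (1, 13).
Number of paths = 30416659

Total paths from (0, 0) to (12, 16): C(28, 12) = 30421755. Paths through (1, 13): (paths (0, 0) → (1, 13)) × (paths (1, 13) → (12, 16)) = C(14, 1) · C(14, 11) = 14 · 364 = 5096. Avoidance count = 30421755 − 5096 = 30416659.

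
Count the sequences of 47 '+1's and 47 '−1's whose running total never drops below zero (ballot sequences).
C_47 = 33868773757191046886429490

These ballot sequences are counted by the Catalan number C_n = (1/(n + 1)) · C(2n, n). For n = 47: C_47 = (1/48) · C(94, 47) = 1625701140345170250548615520/48 = 33868773757191046886429490.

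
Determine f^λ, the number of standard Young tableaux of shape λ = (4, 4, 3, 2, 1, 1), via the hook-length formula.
# SYT of shape (4, 4, 3, 2, 1, 1) = 175175

Hook-length formula: f^λ = n! / Π hook(c), product over all cells c of the Young diagram. For λ = (4, 4, 3, 2, 1, 1), n = 15 boxes. Hook lengths by row (left-to-right, top-to-bottom): [9, 6, 4, 2]; [8, 5, 3, 1]; [6, 3, 1]; [4, 1]; [2]; [1]. Product of hooks = 7464960. So f^λ = 15! / 7464960 = 1307674368000 / 7464960 = 175175.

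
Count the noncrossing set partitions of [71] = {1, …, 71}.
C_71 = 5175569924646105559418940193995065716350

These noncrossing partitions are counted by the Catalan number C_n = (1/(n + 1)) · C(2n, n). For n = 71: C_71 = (1/72) · C(142, 71) = 372641034574519600278163693967644731577200/72 = 5175569924646105559418940193995065716350.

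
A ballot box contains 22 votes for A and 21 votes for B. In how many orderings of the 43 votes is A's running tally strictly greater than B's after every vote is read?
Strict-lead orderings = 24466267020

Total orderings of the 43 votes with 22 for A: C(43, 22) = 1052049481860. By the Bertrand ballot formula (Cycle Lemma / reflection principle), the number of orderings in which A is strictly ahead of B throughout is (p − q)/(p + q) · C(p + q, p) = (22 − 21)/(22 + 21) · 1052049481860 = 24466267020.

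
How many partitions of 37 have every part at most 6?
p(37, parts ≤ 6) = 2702

Use the recurrence p(n, m) = p(n, m−1) + p(n−m, m): either the largest part is < m (count p(n, m−1)) or the largest part is exactly m (remove one copy of m, count p(n−m, m)). With p(0, ·) = 1 this gives p(37, parts ≤ 6) = 2702. (By conjugating Young diagrams, this also counts partitions of 37 into at most 6 parts.)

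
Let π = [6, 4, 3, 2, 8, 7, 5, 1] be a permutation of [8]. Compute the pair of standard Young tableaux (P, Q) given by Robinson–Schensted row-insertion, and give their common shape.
P = [1, 5] / [2, 7] / [3, 8] / [4] / [6];  Q = [1, 5] / [2, 6] / [3, 7] / [4] / [8];  common shape = (2, 2, 2, 1, 1)

Row-insert the values π_1, π_2, … into P one at a time, bumping the leftmost entry strictly greater than the inserted value down to the next row. The recording tableau Q records, in position (i, j), the step at which that cell was added to P.
  Insert 6 (step 1): P = [6];  Q = [1]
  Insert 4 (step 2): P = [4] / [6];  Q = [1] / [2]
  Insert 3 (step 3): P = [3] / [4] / [6];  Q = [1] / [2] / [3]
  Insert 2 (step 4): P = [2] / [3] / [4] / [6];  Q = [1] / [2] / [3] / [4]
  Insert 8 (step 5): P = [2, 8] / [3] / [4] / [6];  Q = [1, 5] / [2] / [3] / [4]
  Insert 7 (step 6): P = [2, 7] / [3, 8] / [4] / [6];  Q = [1, 5] / [2, 6] / [3] / [4]
  Insert 5 (step 7): P = [2, 5] / [3, 7] / [4, 8] / [6];  Q = [1, 5] / [2, 6] / [3, 7] / [4]
  Insert 1 (step 8): P = [1, 5] / [2, 7] / [3, 8] / [4] / [6];  Q = [1, 5] / [2, 6] / [3, 7] / [4] / [8]
Final shape: (2, 2, 2, 1, 1).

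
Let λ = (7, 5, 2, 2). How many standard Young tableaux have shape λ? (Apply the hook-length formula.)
# SYT of shape (7, 5, 2, 2) = 320320

Hook-length formula: f^λ = n! / Π hook(c), product over all cells c of the Young diagram. For λ = (7, 5, 2, 2), n = 16 boxes. Hook lengths by row (left-to-right, top-to-bottom): [10, 9, 6, 5, 4, 2, 1]; [7, 6, 3, 2, 1]; [3, 2]; [2, 1]. Product of hooks = 65318400. So f^λ = 16! / 65318400 = 20922789888000 / 65318400 = 320320.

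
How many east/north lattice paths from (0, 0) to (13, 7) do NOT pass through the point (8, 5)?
Number of paths = 50493

Total paths from (0, 0) to (13, 7): C(20, 13) = 77520. Paths through (8, 5): (paths (0, 0) → (8, 5)) × (paths (8, 5) → (13, 7)) = C(13, 8) · C(7, 5) = 1287 · 21 = 27027. Avoidance count = 77520 − 27027 = 50493.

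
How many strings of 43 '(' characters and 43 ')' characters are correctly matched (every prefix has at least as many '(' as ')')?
C_43 = 150853479205085351660700

These balanced parentheses are counted by the Catalan number C_n = (1/(n + 1)) · C(2n, n). For n = 43: C_43 = (1/44) · C(86, 43) = 6637553085023755473070800/44 = 150853479205085351660700.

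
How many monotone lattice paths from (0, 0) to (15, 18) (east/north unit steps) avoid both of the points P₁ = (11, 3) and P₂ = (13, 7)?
Number of paths = 1030126776

Inclusion–exclusion. Total paths: C(33, 15) = 1037158320. Through P₁: C(14, 11)·C(19, 4) = 1410864. Through P₂: C(20, 13)·C(13, 2) = 6046560. Since P₁ is strictly southwest of P₂, a monotone path through both must visit P₁ then P₂; paths through both = C(14, 11)·C(6, 2)·C(13, 2) = 425880. Avoid both = 1037158320 − 1410864 − 6046560 + 425880 = 1030126776.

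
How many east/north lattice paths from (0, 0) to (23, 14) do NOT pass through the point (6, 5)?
Number of paths = 4663544700

Total paths from (0, 0) to (23, 14): C(37, 23) = 6107086800. Paths through (6, 5): (paths (0, 0) → (6, 5)) × (paths (6, 5) → (23, 14)) = C(11, 6) · C(26, 17) = 462 · 3124550 = 1443542100. Avoidance count = 6107086800 − 1443542100 = 4663544700.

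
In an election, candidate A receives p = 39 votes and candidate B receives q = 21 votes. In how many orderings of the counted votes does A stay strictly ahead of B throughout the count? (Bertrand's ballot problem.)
Strict-lead orderings = 2395339717603140

Total orderings of the 60 votes with 39 for A: C(60, 39) = 7984465725343800. By the Bertrand ballot formula (Cycle Lemma / reflection principle), the number of orderings in which A is strictly ahead of B throughout is (p − q)/(p + q) · C(p + q, p) = (39 − 21)/(39 + 21) · 7984465725343800 = 2395339717603140.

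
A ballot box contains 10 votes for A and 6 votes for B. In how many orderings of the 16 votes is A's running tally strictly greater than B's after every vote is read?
Strict-lead orderings = 2002

Total orderings of the 16 votes with 10 for A: C(16, 10) = 8008. By the Bertrand ballot formula (Cycle Lemma / reflection principle), the number of orderings in which A is strictly ahead of B throughout is (p − q)/(p + q) · C(p + q, p) = (10 − 6)/(10 + 6) · 8008 = 2002.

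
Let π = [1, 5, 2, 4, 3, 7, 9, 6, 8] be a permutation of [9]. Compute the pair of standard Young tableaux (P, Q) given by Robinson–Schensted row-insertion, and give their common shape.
P = [1, 2, 3, 6, 8] / [4, 7, 9] / [5];  Q = [1, 2, 4, 6, 7] / [3, 8, 9] / [5];  common shape = (5, 3, 1)

Row-insert the values π_1, π_2, … into P one at a time, bumping the leftmost entry strictly greater than the inserted value down to the next row. The recording tableau Q records, in position (i, j), the step at which that cell was added to P.
  Insert 1 (step 1): P = [1];  Q = [1]
  Insert 5 (step 2): P = [1, 5];  Q = [1, 2]
  Insert 2 (step 3): P = [1, 2] / [5];  Q = [1, 2] / [3]
  Insert 4 (step 4): P = [1, 2, 4] / [5];  Q = [1, 2, 4] / [3]
  Insert 3 (step 5): P = [1, 2, 3] / [4] / [5];  Q = [1, 2, 4] / [3] / [5]
  Insert 7 (step 6): P = [1, 2, 3, 7] / [4] / [5];  Q = [1, 2, 4, 6] / [3] / [5]
  Insert 9 (step 7): P = [1, 2, 3, 7, 9] / [4] / [5];  Q = [1, 2, 4, 6, 7] / [3] / [5]
  Insert 6 (step 8): P = [1, 2, 3, 6, 9] / [4, 7] / [5];  Q = [1, 2, 4, 6, 7] / [3, 8] / [5]
  Insert 8 (step 9): P = [1, 2, 3, 6, 8] / [4, 7, 9] / [5];  Q = [1, 2, 4, 6, 7] / [3, 8, 9] / [5]
Final shape: (5, 3, 1).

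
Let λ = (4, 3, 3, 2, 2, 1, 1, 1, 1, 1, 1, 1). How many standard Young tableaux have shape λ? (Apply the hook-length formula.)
# SYT of shape (4, 3, 3, 2, 2, 1, 1, 1, 1, 1, 1, 1) = 21488544

Hook-length formula: f^λ = n! / Π hook(c), product over all cells c of the Young diagram. For λ = (4, 3, 3, 2, 2, 1, 1, 1, 1, 1, 1, 1), n = 21 boxes. Hook lengths by row (left-to-right, top-to-bottom): [15, 7, 4, 1]; [13, 5, 2]; [12, 4, 1]; [10, 2]; [9, 1]; [7]; [6]; [5]; [4]; [3]; [2]; [1]. Product of hooks = 2377589760000. So f^λ = 21! / 2377589760000 = 51090942171709440000 / 2377589760000 = 21488544.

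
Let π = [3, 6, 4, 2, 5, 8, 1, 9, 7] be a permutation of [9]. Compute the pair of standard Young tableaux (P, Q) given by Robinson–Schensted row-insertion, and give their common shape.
P = [1, 4, 5, 7, 9] / [2, 8] / [3] / [6];  Q = [1, 2, 5, 6, 8] / [3, 9] / [4] / [7];  common shape = (5, 2, 1, 1)

Row-insert the values π_1, π_2, … into P one at a time, bumping the leftmost entry strictly greater than the inserted value down to the next row. The recording tableau Q records, in position (i, j), the step at which that cell was added to P.
  Insert 3 (step 1): P = [3];  Q = [1]
  Insert 6 (step 2): P = [3, 6];  Q = [1, 2]
  Insert 4 (step 3): P = [3, 4] / [6];  Q = [1, 2] / [3]
  Insert 2 (step 4): P = [2, 4] / [3] / [6];  Q = [1, 2] / [3] / [4]
  Insert 5 (step 5): P = [2, 4, 5] / [3] / [6];  Q = [1, 2, 5] / [3] / [4]
  Insert 8 (step 6): P = [2, 4, 5, 8] / [3] / [6];  Q = [1, 2, 5, 6] / [3] / [4]
  Insert 1 (step 7): P = [1, 4, 5, 8] / [2] / [3] / [6];  Q = [1, 2, 5, 6] / [3] / [4] / [7]
  Insert 9 (step 8): P = [1, 4, 5, 8, 9] / [2] / [3] / [6];  Q = [1, 2, 5, 6, 8] / [3] / [4] / [7]
  Insert 7 (step 9): P = [1, 4, 5, 7, 9] / [2, 8] / [3] / [6];  Q = [1, 2, 5, 6, 8] / [3, 9] / [4] / [7]
Final shape: (5, 2, 1, 1).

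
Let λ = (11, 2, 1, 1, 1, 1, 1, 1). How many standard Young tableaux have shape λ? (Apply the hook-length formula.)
# SYT of shape (11, 2, 1, 1, 1, 1, 1, 1) = 293930

Hook-length formula: f^λ = n! / Π hook(c), product over all cells c of the Young diagram. For λ = (11, 2, 1, 1, 1, 1, 1, 1), n = 19 boxes. Hook lengths by row (left-to-right, top-to-bottom): [18, 11, 9, 8, 7, 6, 5, 4, 3, 2, 1]; [8, 1]; [6]; [5]; [4]; [3]; [2]; [1]. Product of hooks = 413857382400. So f^λ = 19! / 413857382400 = 121645100408832000 / 413857382400 = 293930.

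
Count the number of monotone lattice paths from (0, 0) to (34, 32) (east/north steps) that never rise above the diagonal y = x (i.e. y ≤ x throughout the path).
Number of paths = 600607911737487654

By the reflection principle (André's argument), the number of monotone paths to (34, 32) with n ≤ m that never go above y = x is C(66, 34) − C(66, 35) = 7007092303604022630 − 6406484391866534976 = 600607911737487654.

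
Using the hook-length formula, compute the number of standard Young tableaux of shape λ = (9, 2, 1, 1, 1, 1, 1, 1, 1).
# SYT of shape (9, 2, 1, 1, 1, 1, 1, 1, 1) = 183040

Hook-length formula: f^λ = n! / Π hook(c), product over all cells c of the Young diagram. For λ = (9, 2, 1, 1, 1, 1, 1, 1, 1), n = 18 boxes. Hook lengths by row (left-to-right, top-to-bottom): [17, 9, 7, 6, 5, 4, 3, 2, 1]; [9, 1]; [7]; [6]; [5]; [4]; [3]; [2]; [1]. Product of hooks = 34978003200. So f^λ = 18! / 34978003200 = 6402373705728000 / 34978003200 = 183040.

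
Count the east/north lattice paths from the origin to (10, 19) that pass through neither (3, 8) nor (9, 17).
Number of paths = 7882875

Inclusion–exclusion. Total paths: C(29, 10) = 20030010. Through P₁: C(11, 3)·C(18, 7) = 5250960. Through P₂: C(26, 9)·C(3, 1) = 9373650. Since P₁ is strictly southwest of P₂, a monotone path through both must visit P₁ then P₂; paths through both = C(11, 3)·C(15, 6)·C(3, 1) = 2477475. Avoid both = 20030010 − 5250960 − 9373650 + 2477475 = 7882875.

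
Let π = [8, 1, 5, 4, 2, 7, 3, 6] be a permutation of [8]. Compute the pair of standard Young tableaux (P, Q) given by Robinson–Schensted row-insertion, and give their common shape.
P = [1, 2, 3, 6] / [4, 7] / [5] / [8];  Q = [1, 3, 6, 8] / [2, 7] / [4] / [5];  common shape = (4, 2, 1, 1)

Row-insert the values π_1, π_2, … into P one at a time, bumping the leftmost entry strictly greater than the inserted value down to the next row. The recording tableau Q records, in position (i, j), the step at which that cell was added to P.
  Insert 8 (step 1): P = [8];  Q = [1]
  Insert 1 (step 2): P = [1] / [8];  Q = [1] / [2]
  Insert 5 (step 3): P = [1, 5] / [8];  Q = [1, 3] / [2]
  Insert 4 (step 4): P = [1, 4] / [5] / [8];  Q = [1, 3] / [2] / [4]
  Insert 2 (step 5): P = [1, 2] / [4] / [5] / [8];  Q = [1, 3] / [2] / [4] / [5]
  Insert 7 (step 6): P = [1, 2, 7] / [4] / [5] / [8];  Q = [1, 3, 6] / [2] / [4] / [5]
  Insert 3 (step 7): P = [1, 2, 3] / [4, 7] / [5] / [8];  Q = [1, 3, 6] / [2, 7] / [4] / [5]
  Insert 6 (step 8): P = [1, 2, 3, 6] / [4, 7] / [5] / [8];  Q = [1, 3, 6, 8] / [2, 7] / [4] / [5]
Final shape: (4, 2, 1, 1).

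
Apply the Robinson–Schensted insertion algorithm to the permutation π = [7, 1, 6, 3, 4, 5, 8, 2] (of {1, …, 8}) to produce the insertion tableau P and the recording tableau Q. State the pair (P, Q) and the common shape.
P = [1, 2, 4, 5, 8] / [3] / [6] / [7];  Q = [1, 3, 5, 6, 7] / [2] / [4] / [8];  common shape = (5, 1, 1, 1)

Row-insert the values π_1, π_2, … into P one at a time, bumping the leftmost entry strictly greater than the inserted value down to the next row. The recording tableau Q records, in position (i, j), the step at which that cell was added to P.
  Insert 7 (step 1): P = [7];  Q = [1]
  Insert 1 (step 2): P = [1] / [7];  Q = [1] / [2]
  Insert 6 (step 3): P = [1, 6] / [7];  Q = [1, 3] / [2]
  Insert 3 (step 4): P = [1, 3] / [6] / [7];  Q = [1, 3] / [2] / [4]
  Insert 4 (step 5): P = [1, 3, 4] / [6] / [7];  Q = [1, 3, 5] / [2] / [4]
  Insert 5 (step 6): P = [1, 3, 4, 5] / [6] / [7];  Q = [1, 3, 5, 6] / [2] / [4]
  Insert 8 (step 7): P = [1, 3, 4, 5, 8] / [6] / [7];  Q = [1, 3, 5, 6, 7] / [2] / [4]
  Insert 2 (step 8): P = [1, 2, 4, 5, 8] / [3] / [6] / [7];  Q = [1, 3, 5, 6, 7] / [2] / [4] / [8]
Final shape: (5, 1, 1, 1).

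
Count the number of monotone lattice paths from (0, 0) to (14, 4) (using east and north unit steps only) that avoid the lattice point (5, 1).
Number of paths = 1740

Total paths from (0, 0) to (14, 4): C(18, 14) = 3060. Paths through (5, 1): (paths (0, 0) → (5, 1)) × (paths (5, 1) → (14, 4)) = C(6, 5) · C(12, 9) = 6 · 220 = 1320. Avoidance count = 3060 − 1320 = 1740.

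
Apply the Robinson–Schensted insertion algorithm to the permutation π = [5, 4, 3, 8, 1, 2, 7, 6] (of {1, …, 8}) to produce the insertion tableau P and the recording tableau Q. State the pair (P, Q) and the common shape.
P = [1, 2, 6] / [3, 7] / [4, 8] / [5];  Q = [1, 4, 7] / [2, 6] / [3, 8] / [5];  common shape = (3, 2, 2, 1)

Row-insert the values π_1, π_2, … into P one at a time, bumping the leftmost entry strictly greater than the inserted value down to the next row. The recording tableau Q records, in position (i, j), the step at which that cell was added to P.
  Insert 5 (step 1): P = [5];  Q = [1]
  Insert 4 (step 2): P = [4] / [5];  Q = [1] / [2]
  Insert 3 (step 3): P = [3] / [4] / [5];  Q = [1] / [2] / [3]
  Insert 8 (step 4): P = [3, 8] / [4] / [5];  Q = [1, 4] / [2] / [3]
  Insert 1 (step 5): P = [1, 8] / [3] / [4] / [5];  Q = [1, 4] / [2] / [3] / [5]
  Insert 2 (step 6): P = [1, 2] / [3, 8] / [4] / [5];  Q = [1, 4] / [2, 6] / [3] / [5]
  Insert 7 (step 7): P = [1, 2, 7] / [3, 8] / [4] / [5];  Q = [1, 4, 7] / [2, 6] / [3] / [5]
  Insert 6 (step 8): P = [1, 2, 6] / [3, 7] / [4, 8] / [5];  Q = [1, 4, 7] / [2, 6] / [3, 8] / [5]
Final shape: (3, 2, 2, 1).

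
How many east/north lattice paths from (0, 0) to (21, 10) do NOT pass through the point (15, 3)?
Number of paths = 42951909

Total paths from (0, 0) to (21, 10): C(31, 21) = 44352165. Paths through (15, 3): (paths (0, 0) → (15, 3)) × (paths (15, 3) → (21, 10)) = C(18, 15) · C(13, 6) = 816 · 1716 = 1400256. Avoidance count = 44352165 − 1400256 = 42951909.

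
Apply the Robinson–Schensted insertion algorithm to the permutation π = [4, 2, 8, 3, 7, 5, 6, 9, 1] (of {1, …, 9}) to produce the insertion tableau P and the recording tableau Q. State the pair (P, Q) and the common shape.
P = [1, 3, 5, 6, 9] / [2, 7] / [4] / [8];  Q = [1, 3, 5, 7, 8] / [2, 4] / [6] / [9];  common shape = (5, 2, 1, 1)

Row-insert the values π_1, π_2, … into P one at a time, bumping the leftmost entry strictly greater than the inserted value down to the next row. The recording tableau Q records, in position (i, j), the step at which that cell was added to P.
  Insert 4 (step 1): P = [4];  Q = [1]
  Insert 2 (step 2): P = [2] / [4];  Q = [1] / [2]
  Insert 8 (step 3): P = [2, 8] / [4];  Q = [1, 3] / [2]
  Insert 3 (step 4): P = [2, 3] / [4, 8];  Q = [1, 3] / [2, 4]
  Insert 7 (step 5): P = [2, 3, 7] / [4, 8];  Q = [1, 3, 5] / [2, 4]
  Insert 5 (step 6): P = [2, 3, 5] / [4, 7] / [8];  Q = [1, 3, 5] / [2, 4] / [6]
  Insert 6 (step 7): P = [2, 3, 5, 6] / [4, 7] / [8];  Q = [1, 3, 5, 7] / [2, 4] / [6]
  Insert 9 (step 8): P = [2, 3, 5, 6, 9] / [4, 7] / [8];  Q = [1, 3, 5, 7, 8] / [2, 4] / [6]
  Insert 1 (step 9): P = [1, 3, 5, 6, 9] / [2, 7] / [4] / [8];  Q = [1, 3, 5, 7, 8] / [2, 4] / [6] / [9]
Final shape: (5, 2, 1, 1).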